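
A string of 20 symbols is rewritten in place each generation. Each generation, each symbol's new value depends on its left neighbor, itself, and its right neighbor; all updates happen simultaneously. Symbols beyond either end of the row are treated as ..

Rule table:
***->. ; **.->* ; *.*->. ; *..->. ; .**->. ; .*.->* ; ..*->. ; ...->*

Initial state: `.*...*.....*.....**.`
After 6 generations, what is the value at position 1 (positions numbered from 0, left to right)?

*

.*.*.*.***.*.***..*.
.*.*.*...*.*...*..*.
.*.*.*.*.*.*.*.*..*.
.*.*.*.*.*.*.*.*..*.  (fixed point — unchanged through generation 6)
position 1 holds *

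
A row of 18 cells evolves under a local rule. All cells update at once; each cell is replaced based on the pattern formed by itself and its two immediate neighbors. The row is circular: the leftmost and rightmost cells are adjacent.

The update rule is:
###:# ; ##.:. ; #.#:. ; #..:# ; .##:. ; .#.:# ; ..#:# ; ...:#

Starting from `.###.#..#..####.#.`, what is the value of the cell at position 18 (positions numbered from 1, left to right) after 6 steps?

step 1: #.#..######.##..##
step 2: ..###.####....##.#
step 3: ##.#...##.####...#
step 4: #..####....##.###.
step 5: ###.##.####....#..
step 6: .#......##.#######
position 18 holds #

#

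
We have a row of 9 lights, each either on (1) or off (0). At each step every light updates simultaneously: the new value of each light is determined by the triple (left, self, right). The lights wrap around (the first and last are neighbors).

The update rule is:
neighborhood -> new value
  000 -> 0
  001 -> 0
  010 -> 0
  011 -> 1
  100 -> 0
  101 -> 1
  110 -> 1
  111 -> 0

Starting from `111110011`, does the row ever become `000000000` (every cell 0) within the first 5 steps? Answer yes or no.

yes

000010010
000000000
all cells are 0 at step 2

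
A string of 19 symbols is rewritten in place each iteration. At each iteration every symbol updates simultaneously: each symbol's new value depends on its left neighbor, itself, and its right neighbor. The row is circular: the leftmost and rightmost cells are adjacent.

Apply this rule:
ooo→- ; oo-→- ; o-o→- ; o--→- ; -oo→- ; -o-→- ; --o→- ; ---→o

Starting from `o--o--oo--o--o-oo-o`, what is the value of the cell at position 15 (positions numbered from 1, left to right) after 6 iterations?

-------------------
ooooooooooooooooooo
-------------------  (repeats iteration 1; period 2)
iteration 6: ooooooooooooooooooo
position 15 holds o

o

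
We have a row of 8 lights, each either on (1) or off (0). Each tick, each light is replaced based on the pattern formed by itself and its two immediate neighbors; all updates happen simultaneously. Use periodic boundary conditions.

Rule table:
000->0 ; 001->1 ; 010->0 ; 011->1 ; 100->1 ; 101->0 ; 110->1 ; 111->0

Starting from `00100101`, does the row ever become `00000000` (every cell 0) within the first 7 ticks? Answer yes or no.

yes

tick 1: 11011000
tick 2: 11011101
tick 3: 01010101
tick 4: 00000000
all cells are 0 at tick 4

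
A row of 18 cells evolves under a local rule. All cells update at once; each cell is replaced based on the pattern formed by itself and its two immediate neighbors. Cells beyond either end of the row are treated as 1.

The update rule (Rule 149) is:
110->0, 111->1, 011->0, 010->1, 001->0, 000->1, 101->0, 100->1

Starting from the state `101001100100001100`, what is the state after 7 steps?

001100010111100010
100011010011011010
011000011000000010
000111000111111010
110010110011110010
101010001001101010
001011101100001010

001011101100001010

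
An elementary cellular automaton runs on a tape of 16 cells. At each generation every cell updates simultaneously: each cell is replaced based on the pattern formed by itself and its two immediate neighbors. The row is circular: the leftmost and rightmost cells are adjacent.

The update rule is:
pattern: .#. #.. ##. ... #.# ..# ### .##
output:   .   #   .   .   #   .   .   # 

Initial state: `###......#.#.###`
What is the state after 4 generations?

#.....#.....#.#.

...#......#.##..
....#......##.#.
.....#.....#.#.#
#.....#.....#.#.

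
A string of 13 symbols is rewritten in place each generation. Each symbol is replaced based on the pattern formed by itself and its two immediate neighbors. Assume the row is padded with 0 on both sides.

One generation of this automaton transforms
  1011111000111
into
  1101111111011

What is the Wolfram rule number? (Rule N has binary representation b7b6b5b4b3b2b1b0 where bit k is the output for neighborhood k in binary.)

247

position 3: 111 → 1  (bit 7 = 1)
position 6: 110 → 1  (bit 6 = 1)
position 1: 101 → 1  (bit 5 = 1)
position 7: 100 → 1  (bit 4 = 1)
position 2: 011 → 0  (bit 3 = 0)
position 0: 010 → 1  (bit 2 = 1)
position 9: 001 → 1  (bit 1 = 1)
position 8: 000 → 1  (bit 0 = 1)
bits b7..b0 = 11110111 = 247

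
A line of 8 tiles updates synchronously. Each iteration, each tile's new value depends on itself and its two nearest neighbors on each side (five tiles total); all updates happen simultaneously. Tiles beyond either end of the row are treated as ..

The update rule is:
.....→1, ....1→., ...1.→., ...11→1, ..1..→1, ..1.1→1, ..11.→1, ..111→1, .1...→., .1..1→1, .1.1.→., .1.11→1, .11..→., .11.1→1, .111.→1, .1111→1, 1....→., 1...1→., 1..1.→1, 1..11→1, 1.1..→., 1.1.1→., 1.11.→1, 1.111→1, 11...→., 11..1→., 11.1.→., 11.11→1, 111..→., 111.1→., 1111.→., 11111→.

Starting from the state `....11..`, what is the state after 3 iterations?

11.11...
1111...1
11.....1

11.....1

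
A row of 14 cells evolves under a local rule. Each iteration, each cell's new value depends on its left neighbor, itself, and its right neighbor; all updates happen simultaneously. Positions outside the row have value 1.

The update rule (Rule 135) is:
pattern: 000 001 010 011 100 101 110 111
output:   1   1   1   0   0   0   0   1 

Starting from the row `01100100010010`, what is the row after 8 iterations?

00001101110110
01110000100000
00100111101111
01101011000111
00001000011011
01111011100001
00110001001110
01000111010100

01000111010100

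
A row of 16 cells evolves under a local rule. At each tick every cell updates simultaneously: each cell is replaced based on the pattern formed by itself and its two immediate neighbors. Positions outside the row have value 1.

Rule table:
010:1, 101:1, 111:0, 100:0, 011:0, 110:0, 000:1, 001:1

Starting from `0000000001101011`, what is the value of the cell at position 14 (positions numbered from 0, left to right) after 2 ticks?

tick 1: 0111111110011100
tick 2: 1000000000100001
position 14 holds 0

0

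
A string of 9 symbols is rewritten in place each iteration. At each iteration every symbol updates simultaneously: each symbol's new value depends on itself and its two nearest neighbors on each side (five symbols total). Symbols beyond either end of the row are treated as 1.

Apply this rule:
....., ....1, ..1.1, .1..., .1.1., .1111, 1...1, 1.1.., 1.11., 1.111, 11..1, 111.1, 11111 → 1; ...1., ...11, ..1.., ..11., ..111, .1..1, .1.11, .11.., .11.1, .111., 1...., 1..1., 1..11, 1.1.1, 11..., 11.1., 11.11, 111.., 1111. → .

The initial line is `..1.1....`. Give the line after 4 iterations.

1.1111.1.
1.11.1...
1.1..111.
1.1....1.

1.1....1.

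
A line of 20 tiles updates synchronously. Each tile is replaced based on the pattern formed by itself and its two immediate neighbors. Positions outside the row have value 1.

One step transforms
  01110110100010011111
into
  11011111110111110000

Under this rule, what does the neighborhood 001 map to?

At position 11 the neighborhood is 001; the next row has 1 there.

1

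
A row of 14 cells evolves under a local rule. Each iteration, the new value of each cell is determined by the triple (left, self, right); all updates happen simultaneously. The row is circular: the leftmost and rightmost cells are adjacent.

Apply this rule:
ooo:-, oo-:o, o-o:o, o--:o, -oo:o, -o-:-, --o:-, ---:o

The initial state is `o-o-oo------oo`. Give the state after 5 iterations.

-oo-ooo-o-oo-o

oo-oooooooo-o-
oooo------oo-o
---oooooo-oooo
oo-o----ooo--o
-oo-ooo-o-oo-o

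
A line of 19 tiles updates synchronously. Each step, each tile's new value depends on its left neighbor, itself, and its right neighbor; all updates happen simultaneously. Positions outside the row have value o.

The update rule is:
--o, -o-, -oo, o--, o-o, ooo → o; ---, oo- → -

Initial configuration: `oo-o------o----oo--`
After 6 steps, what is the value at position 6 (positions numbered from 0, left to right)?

o-ooo----ooo--oo-oo
-ooo-o--ooo-ooo-ooo
ooo-oooooo-ooo-oooo
oo-oooooo-ooo-ooooo
o-oooooo-ooo-oooooo
-oooooo-ooo-ooooooo
position 6 holds o

o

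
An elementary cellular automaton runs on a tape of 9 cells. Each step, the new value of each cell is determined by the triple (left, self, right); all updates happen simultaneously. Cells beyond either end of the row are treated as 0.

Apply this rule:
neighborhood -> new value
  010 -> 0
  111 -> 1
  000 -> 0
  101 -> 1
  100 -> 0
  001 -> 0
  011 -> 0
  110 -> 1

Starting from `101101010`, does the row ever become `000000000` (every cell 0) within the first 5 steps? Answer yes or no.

010110100
001011000
000101000
000010000
000000000
all cells are 0 at step 5

yes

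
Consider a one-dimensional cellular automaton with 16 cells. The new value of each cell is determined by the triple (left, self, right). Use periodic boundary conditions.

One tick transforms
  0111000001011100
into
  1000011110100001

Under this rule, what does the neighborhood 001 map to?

At position 0 the neighborhood is 001; the next row has 1 there.

1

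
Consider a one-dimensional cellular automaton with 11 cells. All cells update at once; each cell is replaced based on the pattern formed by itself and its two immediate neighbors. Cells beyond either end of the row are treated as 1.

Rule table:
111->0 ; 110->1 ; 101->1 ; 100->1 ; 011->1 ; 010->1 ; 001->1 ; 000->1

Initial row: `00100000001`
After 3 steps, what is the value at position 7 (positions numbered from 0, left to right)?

1

11111111111
00000000000
11111111111
position 7 holds 1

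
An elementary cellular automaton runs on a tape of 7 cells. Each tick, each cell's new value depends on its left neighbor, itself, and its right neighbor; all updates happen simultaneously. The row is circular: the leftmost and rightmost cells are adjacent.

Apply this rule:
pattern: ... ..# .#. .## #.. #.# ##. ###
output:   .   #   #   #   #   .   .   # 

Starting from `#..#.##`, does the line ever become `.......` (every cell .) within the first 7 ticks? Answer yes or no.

no

.###.##
.##..#.
##.####
#..####
.######
.#####.
#####.#
tick 7 is #####.#, still not uniform .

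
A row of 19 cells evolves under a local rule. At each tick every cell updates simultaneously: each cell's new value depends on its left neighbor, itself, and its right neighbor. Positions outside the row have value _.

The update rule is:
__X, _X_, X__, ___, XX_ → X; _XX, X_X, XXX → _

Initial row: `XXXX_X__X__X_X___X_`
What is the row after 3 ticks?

___X_XXXXXXX_XXXXXX
XXXX_______X______X
___XXXXXXXXXXXXXXXX

___XXXXXXXXXXXXXXXX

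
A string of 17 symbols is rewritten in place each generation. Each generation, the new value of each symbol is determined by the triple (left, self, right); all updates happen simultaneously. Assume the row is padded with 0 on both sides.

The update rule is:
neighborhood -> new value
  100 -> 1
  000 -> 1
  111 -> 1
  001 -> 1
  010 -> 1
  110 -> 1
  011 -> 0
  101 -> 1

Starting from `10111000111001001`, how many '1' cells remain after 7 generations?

13

generation 1: 11011111011111111
generation 2: 01101111101111111
generation 3: 10110111110111111
generation 4: 11011011111011111
generation 5: 01101101111101111
generation 6: 10110110111110111
generation 7: 11011011011111011
count of 1: 13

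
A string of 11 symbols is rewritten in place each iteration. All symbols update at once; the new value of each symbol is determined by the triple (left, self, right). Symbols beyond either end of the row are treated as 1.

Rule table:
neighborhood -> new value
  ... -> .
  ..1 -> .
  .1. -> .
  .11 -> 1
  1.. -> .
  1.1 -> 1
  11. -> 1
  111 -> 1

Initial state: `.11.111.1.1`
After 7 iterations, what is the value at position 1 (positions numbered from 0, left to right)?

1

11111111.11
11111111111
11111111111  (fixed point — unchanged through iteration 7)
position 1 holds 1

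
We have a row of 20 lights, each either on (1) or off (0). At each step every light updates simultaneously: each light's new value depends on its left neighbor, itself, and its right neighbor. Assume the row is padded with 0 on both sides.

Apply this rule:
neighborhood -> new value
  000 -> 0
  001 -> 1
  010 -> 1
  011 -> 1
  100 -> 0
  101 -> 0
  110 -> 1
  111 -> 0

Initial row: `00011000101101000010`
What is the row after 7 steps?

10101010101101011010

00111001101101000110
01101011101101001110
11101010101101011010
10101010101101011010
10101010101101011010  (fixed point — unchanged through step 7)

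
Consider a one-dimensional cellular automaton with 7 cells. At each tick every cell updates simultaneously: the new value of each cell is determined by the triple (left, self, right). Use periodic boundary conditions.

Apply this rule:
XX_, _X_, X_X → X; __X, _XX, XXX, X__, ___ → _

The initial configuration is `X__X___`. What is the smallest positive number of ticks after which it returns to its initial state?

1

X__X___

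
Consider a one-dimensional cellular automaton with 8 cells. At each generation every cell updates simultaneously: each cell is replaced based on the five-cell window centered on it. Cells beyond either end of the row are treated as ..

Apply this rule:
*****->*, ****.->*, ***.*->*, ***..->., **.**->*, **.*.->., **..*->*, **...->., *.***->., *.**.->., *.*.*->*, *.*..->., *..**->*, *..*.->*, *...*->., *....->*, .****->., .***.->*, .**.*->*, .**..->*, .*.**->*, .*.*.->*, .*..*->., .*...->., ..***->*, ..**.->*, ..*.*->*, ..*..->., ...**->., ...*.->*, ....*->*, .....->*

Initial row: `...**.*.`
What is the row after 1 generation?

**.**...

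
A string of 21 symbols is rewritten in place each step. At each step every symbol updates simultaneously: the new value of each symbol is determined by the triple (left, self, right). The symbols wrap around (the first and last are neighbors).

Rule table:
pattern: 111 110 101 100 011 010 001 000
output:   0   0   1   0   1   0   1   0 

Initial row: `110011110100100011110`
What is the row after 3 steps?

011000100100011000110

100110001001000110001
001100010010001100011
011000100100011000110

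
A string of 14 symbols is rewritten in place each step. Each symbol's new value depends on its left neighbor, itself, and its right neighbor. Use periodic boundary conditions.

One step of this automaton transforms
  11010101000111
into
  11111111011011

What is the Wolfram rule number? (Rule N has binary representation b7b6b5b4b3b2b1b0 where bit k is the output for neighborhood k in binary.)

231

position 0: 111 → 1  (bit 7 = 1)
position 1: 110 → 1  (bit 6 = 1)
position 2: 101 → 1  (bit 5 = 1)
position 8: 100 → 0  (bit 4 = 0)
position 11: 011 → 0  (bit 3 = 0)
position 3: 010 → 1  (bit 2 = 1)
position 10: 001 → 1  (bit 1 = 1)
position 9: 000 → 1  (bit 0 = 1)
bits b7..b0 = 11100111 = 231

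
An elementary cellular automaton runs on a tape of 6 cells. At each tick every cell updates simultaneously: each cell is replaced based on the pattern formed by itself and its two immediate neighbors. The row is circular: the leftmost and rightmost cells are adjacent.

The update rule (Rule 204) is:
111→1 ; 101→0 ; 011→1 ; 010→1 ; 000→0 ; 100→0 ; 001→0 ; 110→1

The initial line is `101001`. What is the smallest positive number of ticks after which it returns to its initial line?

1

101001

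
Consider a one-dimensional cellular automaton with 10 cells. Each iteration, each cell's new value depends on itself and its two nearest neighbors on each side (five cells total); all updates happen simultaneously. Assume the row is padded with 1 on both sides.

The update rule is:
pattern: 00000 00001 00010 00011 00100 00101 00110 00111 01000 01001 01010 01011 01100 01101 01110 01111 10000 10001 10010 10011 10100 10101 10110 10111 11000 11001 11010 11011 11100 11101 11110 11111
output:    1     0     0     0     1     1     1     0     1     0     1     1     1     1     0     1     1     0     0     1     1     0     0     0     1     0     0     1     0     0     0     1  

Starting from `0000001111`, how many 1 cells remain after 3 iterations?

1111000111
1100100011
0000110001
count of 1: 3

3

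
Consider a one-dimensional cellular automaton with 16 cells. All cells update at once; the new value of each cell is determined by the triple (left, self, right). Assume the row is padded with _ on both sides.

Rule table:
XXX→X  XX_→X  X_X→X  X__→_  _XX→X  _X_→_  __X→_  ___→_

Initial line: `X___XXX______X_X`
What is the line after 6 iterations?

____XXX_________

____XXX_______X_
____XXX_________
____XXX_________  (fixed point — unchanged through iteration 6)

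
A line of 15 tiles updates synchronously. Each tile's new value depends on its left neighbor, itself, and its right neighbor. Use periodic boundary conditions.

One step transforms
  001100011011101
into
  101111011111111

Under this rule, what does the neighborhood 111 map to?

At position 11 the neighborhood is 111; the next row has 1 there.

1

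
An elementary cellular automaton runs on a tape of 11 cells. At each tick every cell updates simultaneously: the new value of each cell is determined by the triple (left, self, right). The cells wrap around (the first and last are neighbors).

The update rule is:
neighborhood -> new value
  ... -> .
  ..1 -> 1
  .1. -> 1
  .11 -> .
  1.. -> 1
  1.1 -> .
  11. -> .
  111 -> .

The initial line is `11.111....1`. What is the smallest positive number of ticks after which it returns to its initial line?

......1..1.
.....111111
1...1......
11.111....1

4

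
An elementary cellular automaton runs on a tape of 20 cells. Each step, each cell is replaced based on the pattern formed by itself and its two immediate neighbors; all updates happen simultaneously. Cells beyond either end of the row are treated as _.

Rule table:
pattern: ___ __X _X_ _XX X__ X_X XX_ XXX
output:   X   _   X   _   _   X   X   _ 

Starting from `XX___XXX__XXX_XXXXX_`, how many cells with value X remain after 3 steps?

_X_X___X____XX____X_
_XXX_X_X_XX__X_XX_X_
___XXXXXX_X__XX_XXX_
count of X: 12

12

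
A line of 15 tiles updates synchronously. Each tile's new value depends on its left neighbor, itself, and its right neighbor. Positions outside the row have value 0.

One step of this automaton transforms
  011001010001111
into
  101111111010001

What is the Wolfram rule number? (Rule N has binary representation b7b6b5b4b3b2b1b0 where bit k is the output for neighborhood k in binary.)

118

position 12: 111 → 0  (bit 7 = 0)
position 2: 110 → 1  (bit 6 = 1)
position 6: 101 → 1  (bit 5 = 1)
position 3: 100 → 1  (bit 4 = 1)
position 1: 011 → 0  (bit 3 = 0)
position 5: 010 → 1  (bit 2 = 1)
position 0: 001 → 1  (bit 1 = 1)
position 9: 000 → 0  (bit 0 = 0)
bits b7..b0 = 01110110 = 118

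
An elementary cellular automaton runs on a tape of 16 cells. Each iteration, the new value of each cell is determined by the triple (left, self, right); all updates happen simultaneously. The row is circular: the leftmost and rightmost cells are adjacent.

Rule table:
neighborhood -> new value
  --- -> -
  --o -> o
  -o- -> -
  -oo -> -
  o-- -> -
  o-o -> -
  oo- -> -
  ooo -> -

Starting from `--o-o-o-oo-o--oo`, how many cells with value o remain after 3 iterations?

2

-o-----------o--
o-----------o---
-----------o---o
count of o: 2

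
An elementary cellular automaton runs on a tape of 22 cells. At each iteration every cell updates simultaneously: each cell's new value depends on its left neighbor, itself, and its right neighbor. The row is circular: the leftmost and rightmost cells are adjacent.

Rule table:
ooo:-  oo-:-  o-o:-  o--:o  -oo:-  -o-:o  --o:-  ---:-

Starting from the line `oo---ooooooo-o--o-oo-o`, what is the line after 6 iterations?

------oo------------oo

--o----------oo-o-----
--oo------------oo----
----o-------------o---
----oo------------oo--
------o-------------o-
------oo------------oo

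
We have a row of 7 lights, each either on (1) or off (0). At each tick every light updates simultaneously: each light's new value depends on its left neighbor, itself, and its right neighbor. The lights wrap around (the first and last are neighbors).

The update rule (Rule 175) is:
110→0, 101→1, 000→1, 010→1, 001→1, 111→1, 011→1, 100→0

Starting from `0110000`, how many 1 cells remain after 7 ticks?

5

tick 1: 1100111
tick 2: 1001111
tick 3: 0011111
tick 4: 0111110
tick 5: 1111100
tick 6: 1111001
tick 7: 1110011
count of 1: 5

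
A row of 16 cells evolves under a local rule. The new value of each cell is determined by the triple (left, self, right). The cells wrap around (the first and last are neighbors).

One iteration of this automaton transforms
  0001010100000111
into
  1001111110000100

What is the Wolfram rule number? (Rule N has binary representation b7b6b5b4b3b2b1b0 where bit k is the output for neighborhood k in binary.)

60

position 14: 111 → 0  (bit 7 = 0)
position 15: 110 → 0  (bit 6 = 0)
position 4: 101 → 1  (bit 5 = 1)
position 0: 100 → 1  (bit 4 = 1)
position 13: 011 → 1  (bit 3 = 1)
position 3: 010 → 1  (bit 2 = 1)
position 2: 001 → 0  (bit 1 = 0)
position 1: 000 → 0  (bit 0 = 0)
bits b7..b0 = 00111100 = 60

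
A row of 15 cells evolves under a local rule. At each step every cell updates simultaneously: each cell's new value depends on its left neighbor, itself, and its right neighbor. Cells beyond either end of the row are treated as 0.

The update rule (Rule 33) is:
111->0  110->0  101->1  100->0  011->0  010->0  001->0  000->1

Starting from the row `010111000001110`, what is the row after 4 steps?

100011000001111

step 1: 001000011100000
step 2: 100011000001111
step 3: 001000011100000  (repeats step 1; period 2)
step 4: 100011000001111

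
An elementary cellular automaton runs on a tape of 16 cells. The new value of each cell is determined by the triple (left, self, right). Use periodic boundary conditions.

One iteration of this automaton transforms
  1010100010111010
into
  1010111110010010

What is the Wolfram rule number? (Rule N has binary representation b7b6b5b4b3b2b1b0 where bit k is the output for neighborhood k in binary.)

151

position 11: 111 → 1  (bit 7 = 1)
position 12: 110 → 0  (bit 6 = 0)
position 1: 101 → 0  (bit 5 = 0)
position 5: 100 → 1  (bit 4 = 1)
position 10: 011 → 0  (bit 3 = 0)
position 0: 010 → 1  (bit 2 = 1)
position 7: 001 → 1  (bit 1 = 1)
position 6: 000 → 1  (bit 0 = 1)
bits b7..b0 = 10010111 = 151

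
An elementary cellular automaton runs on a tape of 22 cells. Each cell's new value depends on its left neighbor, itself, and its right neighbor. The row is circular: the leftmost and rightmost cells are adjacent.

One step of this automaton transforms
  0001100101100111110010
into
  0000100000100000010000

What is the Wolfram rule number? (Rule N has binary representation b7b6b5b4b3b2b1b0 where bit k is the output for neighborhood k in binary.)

position 14: 111 → 0  (bit 7 = 0)
position 4: 110 → 1  (bit 6 = 1)
position 8: 101 → 0  (bit 5 = 0)
position 5: 100 → 0  (bit 4 = 0)
position 3: 011 → 0  (bit 3 = 0)
position 7: 010 → 0  (bit 2 = 0)
position 2: 001 → 0  (bit 1 = 0)
position 0: 000 → 0  (bit 0 = 0)
bits b7..b0 = 01000000 = 64

64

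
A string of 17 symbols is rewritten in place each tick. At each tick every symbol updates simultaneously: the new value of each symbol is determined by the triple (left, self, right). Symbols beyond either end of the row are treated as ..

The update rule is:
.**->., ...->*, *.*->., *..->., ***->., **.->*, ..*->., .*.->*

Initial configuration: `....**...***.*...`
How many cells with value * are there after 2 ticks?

tick 1: ***..*.*...*.*.**
tick 2: ..*..*.*.*.*.*..*
count of *: 7

7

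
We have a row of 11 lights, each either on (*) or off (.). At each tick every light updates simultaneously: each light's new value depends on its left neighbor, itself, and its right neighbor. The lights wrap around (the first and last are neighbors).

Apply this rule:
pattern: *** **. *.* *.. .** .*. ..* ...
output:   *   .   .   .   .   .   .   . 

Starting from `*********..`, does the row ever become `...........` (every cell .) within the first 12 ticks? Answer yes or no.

yes

tick 1: .*******...
tick 2: ..*****....
tick 3: ...***.....
tick 4: ....*......
tick 5: ...........
all cells are . at tick 5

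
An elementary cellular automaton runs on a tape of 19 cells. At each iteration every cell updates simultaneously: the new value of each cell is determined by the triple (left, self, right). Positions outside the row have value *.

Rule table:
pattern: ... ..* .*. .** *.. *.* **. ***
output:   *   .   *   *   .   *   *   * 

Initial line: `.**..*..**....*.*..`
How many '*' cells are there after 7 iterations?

13

***..*..**.**.***..
***..*..*********..
***..*..*********..  (fixed point — unchanged through iteration 7)
count of *: 13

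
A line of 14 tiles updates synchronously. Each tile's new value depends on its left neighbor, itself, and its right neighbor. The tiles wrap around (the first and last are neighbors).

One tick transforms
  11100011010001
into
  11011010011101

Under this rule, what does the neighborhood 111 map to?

At position 0 the neighborhood is 111; the next row has 1 there.

1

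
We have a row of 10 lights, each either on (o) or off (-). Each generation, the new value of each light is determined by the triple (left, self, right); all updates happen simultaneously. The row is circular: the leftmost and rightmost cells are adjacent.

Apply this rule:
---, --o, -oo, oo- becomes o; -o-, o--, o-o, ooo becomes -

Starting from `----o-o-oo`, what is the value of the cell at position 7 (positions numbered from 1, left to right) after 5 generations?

o

generation 1: -ooo----oo
generation 2: -o-o-ooooo
generation 3: -----o---o
generation 4: -oooo--oo-
generation 5: oo--o-ooo-
position 7 holds o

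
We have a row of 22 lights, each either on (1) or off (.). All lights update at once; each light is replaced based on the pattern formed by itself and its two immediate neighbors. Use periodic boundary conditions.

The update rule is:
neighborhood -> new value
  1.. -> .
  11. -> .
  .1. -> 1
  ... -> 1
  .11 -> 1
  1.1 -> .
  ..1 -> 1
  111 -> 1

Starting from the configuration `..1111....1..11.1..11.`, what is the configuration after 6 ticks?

..1111..11..11..1..111

11111..1111.11..1.11..
1111..1111..1..11.1..1
111..1111..11.11..1.11
11..1111..11..1..11.11
1..1111..11..11.11..11
..1111..11..11..1..111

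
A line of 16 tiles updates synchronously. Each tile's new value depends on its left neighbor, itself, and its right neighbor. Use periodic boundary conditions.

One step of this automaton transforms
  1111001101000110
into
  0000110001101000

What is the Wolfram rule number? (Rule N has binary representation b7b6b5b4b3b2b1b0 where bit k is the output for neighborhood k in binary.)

22

position 1: 111 → 0  (bit 7 = 0)
position 3: 110 → 0  (bit 6 = 0)
position 8: 101 → 0  (bit 5 = 0)
position 4: 100 → 1  (bit 4 = 1)
position 0: 011 → 0  (bit 3 = 0)
position 9: 010 → 1  (bit 2 = 1)
position 5: 001 → 1  (bit 1 = 1)
position 11: 000 → 0  (bit 0 = 0)
bits b7..b0 = 00010110 = 22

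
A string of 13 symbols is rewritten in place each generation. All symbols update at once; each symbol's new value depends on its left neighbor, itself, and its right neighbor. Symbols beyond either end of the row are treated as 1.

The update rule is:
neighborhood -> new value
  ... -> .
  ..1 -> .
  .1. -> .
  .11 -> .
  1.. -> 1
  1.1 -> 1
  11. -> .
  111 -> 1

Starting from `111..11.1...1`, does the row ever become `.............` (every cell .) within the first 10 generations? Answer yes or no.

no

generation 1: 11.1...1.1...
generation 2: 1.1.1...1.1..
generation 3: .1.1.1...1.1.
generation 4: 1.1.1.1...1.1
generation 5: .1.1.1.1...1.
generation 6: 1.1.1.1.1...1
generation 7: .1.1.1.1.1...
generation 8: 1.1.1.1.1.1..
generation 9: .1.1.1.1.1.1.
generation 10: 1.1.1.1.1.1.1
generation 10 is 1.1.1.1.1.1.1, still not uniform .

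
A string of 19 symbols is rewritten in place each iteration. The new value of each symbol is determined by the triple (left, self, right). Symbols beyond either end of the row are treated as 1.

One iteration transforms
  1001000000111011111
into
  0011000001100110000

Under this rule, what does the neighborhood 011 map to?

1

At position 10 the neighborhood is 011; the next row has 1 there.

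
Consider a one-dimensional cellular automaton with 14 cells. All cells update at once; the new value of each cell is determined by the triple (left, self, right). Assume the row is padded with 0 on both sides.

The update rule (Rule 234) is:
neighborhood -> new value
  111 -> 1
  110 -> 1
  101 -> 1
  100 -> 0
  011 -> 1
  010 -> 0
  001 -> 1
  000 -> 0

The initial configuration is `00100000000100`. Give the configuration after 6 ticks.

00000100000000

tick 1: 01000000001000
tick 2: 10000000010000
tick 3: 00000000100000
tick 4: 00000001000000
tick 5: 00000010000000
tick 6: 00000100000000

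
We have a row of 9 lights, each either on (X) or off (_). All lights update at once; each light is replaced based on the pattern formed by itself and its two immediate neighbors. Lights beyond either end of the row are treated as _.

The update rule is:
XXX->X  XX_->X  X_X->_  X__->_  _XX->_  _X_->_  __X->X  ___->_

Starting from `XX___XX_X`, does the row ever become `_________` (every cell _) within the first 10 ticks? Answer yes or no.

yes

_X__X_X__
X__X_____
__X______
_X_______
X________
_________
all cells are _ at tick 6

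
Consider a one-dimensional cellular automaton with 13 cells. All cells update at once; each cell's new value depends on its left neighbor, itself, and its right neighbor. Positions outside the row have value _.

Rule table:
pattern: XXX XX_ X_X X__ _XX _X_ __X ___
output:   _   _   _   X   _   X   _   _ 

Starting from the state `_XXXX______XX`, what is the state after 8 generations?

___________XX

_____X_______
_____XX______
_______X_____
_______XX____
_________X___
_________XX__
___________X_
___________XX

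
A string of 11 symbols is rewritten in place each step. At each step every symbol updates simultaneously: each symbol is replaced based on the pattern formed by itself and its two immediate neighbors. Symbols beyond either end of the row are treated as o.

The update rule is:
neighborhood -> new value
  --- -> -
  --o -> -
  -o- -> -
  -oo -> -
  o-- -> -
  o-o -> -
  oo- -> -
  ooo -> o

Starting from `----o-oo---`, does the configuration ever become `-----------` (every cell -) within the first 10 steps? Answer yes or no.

step 1: -----------
all cells are - at step 1

yes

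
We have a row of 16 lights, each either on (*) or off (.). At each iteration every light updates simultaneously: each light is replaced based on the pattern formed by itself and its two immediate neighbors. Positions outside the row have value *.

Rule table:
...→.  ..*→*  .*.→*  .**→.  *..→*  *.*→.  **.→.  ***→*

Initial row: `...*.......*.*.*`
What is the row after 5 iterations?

*.***.....**.*..
...*.*...*...***
*.**.**.***.*.**
.........*..*..*
*.......*******.

*.......*******.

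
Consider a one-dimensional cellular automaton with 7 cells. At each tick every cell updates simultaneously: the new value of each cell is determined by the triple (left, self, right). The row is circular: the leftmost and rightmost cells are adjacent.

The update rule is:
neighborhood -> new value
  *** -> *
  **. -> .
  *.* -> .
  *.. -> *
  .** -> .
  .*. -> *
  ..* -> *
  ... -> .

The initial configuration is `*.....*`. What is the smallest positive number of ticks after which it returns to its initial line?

7

.*...*.
***.***
**...**
*.*.*.*
..*.*..
.**.**.
*.....*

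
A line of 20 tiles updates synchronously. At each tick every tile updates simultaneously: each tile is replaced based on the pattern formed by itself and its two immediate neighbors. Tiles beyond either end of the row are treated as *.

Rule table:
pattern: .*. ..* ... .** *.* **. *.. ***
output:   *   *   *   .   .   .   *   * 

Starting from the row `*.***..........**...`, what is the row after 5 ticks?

...*.**********..***
****..********.**.**
***.**.******......*
**......****.******.
*.******.**...****..

*.******.**...****..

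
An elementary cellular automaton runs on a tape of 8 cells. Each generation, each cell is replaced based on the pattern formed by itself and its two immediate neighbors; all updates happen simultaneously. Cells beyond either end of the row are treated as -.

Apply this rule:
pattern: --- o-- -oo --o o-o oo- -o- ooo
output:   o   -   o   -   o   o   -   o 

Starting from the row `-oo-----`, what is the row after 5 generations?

-oo-oooo
-ooooooo
-ooooooo  (fixed point — unchanged through generation 5)

-ooooooo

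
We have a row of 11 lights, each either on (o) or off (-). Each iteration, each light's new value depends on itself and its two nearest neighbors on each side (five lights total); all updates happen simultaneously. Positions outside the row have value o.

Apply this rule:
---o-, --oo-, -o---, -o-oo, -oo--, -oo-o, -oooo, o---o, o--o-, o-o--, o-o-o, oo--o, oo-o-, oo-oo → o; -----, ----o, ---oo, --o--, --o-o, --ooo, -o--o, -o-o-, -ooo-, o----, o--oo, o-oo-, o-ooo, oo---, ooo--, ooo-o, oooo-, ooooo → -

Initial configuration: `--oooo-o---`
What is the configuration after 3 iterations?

o-o---o----

o--o--oooo-
-oo----o--o
o-o---o----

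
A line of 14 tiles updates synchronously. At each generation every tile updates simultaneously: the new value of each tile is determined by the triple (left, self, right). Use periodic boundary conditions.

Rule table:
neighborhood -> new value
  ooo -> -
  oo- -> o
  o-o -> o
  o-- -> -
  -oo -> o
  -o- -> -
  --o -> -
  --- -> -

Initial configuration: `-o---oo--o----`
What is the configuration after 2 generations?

-----oo-------
-----oo-------

-----oo-------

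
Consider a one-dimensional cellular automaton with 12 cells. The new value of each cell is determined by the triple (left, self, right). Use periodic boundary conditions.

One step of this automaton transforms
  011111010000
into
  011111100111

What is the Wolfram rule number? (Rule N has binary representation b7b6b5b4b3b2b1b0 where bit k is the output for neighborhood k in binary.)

position 2: 111 → 1  (bit 7 = 1)
position 5: 110 → 1  (bit 6 = 1)
position 6: 101 → 1  (bit 5 = 1)
position 8: 100 → 0  (bit 4 = 0)
position 1: 011 → 1  (bit 3 = 1)
position 7: 010 → 0  (bit 2 = 0)
position 0: 001 → 0  (bit 1 = 0)
position 9: 000 → 1  (bit 0 = 1)
bits b7..b0 = 11101001 = 233

233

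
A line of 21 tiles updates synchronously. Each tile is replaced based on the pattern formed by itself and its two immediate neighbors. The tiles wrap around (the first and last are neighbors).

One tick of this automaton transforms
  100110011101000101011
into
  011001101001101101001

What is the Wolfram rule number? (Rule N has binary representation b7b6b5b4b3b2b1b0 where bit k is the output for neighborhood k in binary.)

150

position 8: 111 → 1  (bit 7 = 1)
position 0: 110 → 0  (bit 6 = 0)
position 10: 101 → 0  (bit 5 = 0)
position 1: 100 → 1  (bit 4 = 1)
position 3: 011 → 0  (bit 3 = 0)
position 11: 010 → 1  (bit 2 = 1)
position 2: 001 → 1  (bit 1 = 1)
position 13: 000 → 0  (bit 0 = 0)
bits b7..b0 = 10010110 = 150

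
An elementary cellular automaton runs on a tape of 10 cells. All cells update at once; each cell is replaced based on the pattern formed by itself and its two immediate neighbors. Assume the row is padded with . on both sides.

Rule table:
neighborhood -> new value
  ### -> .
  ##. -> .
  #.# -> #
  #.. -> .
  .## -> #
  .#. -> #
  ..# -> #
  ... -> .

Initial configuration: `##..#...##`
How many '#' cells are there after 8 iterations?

iteration 1: #..##..##.
iteration 2: #.##..##..
iteration 3: ###..##...
iteration 4: #...##....
iteration 5: #..##.....
iteration 6: #.##......
iteration 7: ###.......
iteration 8: #.........
count of #: 1

1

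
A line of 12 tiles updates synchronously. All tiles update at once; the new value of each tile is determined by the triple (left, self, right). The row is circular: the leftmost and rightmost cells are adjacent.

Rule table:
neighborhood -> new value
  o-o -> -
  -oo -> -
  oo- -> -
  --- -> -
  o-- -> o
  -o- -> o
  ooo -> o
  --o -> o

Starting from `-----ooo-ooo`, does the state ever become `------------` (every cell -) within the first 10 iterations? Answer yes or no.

yes

o---o-o---o-
oo-oo-oo-oo-
------------
all cells are - at iteration 3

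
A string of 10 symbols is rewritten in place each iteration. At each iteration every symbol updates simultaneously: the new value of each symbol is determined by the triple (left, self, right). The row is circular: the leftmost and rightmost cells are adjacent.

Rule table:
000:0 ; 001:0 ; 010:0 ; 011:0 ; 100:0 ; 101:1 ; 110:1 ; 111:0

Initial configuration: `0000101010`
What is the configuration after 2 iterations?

iteration 1: 0000010100
iteration 2: 0000001000

0000001000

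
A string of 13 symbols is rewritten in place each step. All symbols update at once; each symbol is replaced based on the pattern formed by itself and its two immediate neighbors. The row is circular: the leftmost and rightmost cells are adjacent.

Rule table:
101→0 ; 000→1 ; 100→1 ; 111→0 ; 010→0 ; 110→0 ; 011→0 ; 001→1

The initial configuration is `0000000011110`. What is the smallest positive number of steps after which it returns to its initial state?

2

1111111100001
0000000011110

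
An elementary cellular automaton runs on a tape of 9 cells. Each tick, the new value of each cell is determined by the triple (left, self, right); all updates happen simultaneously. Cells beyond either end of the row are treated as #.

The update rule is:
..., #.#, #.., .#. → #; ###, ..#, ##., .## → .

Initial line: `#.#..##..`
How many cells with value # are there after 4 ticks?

tick 1: .###...#.
tick 2: #...##.##
tick 3: .##...#..
tick 4: #..##.##.
count of #: 5

5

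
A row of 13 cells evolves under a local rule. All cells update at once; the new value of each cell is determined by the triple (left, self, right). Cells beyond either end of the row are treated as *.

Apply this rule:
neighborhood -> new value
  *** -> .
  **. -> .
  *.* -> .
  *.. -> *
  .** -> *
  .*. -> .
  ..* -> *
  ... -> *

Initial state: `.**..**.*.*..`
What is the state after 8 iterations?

.*.***.....**
...*..******.
***.***......
....*..******
****.***.....
.....*..*****
*****.***....
......*..****

......*..****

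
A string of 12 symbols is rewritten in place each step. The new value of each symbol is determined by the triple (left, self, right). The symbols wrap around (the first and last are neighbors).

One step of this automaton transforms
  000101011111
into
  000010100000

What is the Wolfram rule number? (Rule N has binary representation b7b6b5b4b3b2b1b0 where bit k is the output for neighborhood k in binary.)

position 8: 111 → 0  (bit 7 = 0)
position 11: 110 → 0  (bit 6 = 0)
position 4: 101 → 1  (bit 5 = 1)
position 0: 100 → 0  (bit 4 = 0)
position 7: 011 → 0  (bit 3 = 0)
position 3: 010 → 0  (bit 2 = 0)
position 2: 001 → 0  (bit 1 = 0)
position 1: 000 → 0  (bit 0 = 0)
bits b7..b0 = 00100000 = 32

32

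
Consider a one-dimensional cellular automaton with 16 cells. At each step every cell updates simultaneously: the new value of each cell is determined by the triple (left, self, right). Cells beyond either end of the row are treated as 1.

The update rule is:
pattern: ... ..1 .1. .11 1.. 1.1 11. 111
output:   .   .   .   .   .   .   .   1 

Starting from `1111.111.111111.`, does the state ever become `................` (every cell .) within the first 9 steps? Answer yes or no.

111...1...1111..
11.........11...
1...............
................
all cells are . at step 4

yes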